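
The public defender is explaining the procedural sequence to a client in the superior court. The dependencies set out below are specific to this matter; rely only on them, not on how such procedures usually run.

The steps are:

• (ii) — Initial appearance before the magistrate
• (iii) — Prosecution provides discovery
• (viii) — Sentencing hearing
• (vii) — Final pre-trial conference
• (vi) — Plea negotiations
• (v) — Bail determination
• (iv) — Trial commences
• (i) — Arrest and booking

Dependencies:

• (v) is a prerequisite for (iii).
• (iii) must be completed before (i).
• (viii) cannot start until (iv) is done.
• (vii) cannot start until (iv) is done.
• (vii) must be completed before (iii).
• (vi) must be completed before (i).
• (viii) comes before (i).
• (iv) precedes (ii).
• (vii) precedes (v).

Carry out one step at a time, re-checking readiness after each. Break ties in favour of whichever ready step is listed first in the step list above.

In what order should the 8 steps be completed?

(vi) and (iv) have no prerequisites; (vi) is listed earlier, so (vi) is first.
(iv) is the only step now ready → (iv).
Ready: (ii), (viii) and (vii). (ii) is listed earlier → (ii).
Now (viii) and (vii) have their prerequisites met. (viii) is listed earlier, so (viii) next.
(vii) needed (iv), now all done → (vii).
(v) needed (vii), now all done → (v).
Next only (iii) has its prerequisites met → (iii).
(i) is the only step now ready → (i).

(vi), (iv), (ii), (viii), (vii), (v), (iii), (i)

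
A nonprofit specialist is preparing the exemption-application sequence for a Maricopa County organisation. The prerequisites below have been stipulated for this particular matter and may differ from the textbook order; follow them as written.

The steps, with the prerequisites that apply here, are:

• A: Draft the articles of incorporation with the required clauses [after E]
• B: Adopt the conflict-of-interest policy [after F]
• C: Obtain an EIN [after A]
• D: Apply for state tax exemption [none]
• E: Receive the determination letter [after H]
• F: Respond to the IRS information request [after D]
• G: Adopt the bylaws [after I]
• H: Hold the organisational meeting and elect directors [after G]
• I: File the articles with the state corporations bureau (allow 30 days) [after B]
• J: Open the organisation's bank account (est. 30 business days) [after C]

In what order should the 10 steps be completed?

D F B I G H E A C J

D has no prerequisites → D first.
F needed D, now all done → F.
B needed F, now all done → B.
I needed B, now all done → I.
That leaves G as the only ready step → G.
That leaves H as the only ready step → H.
Next only E has its prerequisites met → E.
That leaves A as the only ready step → A.
Next only C has its prerequisites met → C.
J needed C, now all done → J.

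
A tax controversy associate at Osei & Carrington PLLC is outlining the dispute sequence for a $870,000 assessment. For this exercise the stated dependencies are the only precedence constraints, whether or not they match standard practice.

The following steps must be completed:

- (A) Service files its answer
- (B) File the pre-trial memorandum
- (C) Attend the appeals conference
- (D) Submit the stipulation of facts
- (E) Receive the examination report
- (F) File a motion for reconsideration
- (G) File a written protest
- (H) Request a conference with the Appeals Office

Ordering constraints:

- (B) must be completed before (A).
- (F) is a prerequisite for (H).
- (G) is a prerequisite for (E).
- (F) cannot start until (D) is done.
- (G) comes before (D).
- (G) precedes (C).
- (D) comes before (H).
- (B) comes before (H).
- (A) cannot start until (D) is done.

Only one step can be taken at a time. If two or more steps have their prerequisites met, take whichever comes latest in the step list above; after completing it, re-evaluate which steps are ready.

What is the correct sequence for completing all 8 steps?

(G), (E), (D), (F), (C), (B), (H), (A)

(G) and (B) have no prerequisites; (G) is listed later, so (G) is first.
(E), (D) and (C) now also ready, so the ready set is {(E), (D), (C), (B)}; (E) is listed later → (E).
Now (D), (C) and (B) have their prerequisites met. (D) is listed later, so (D) next.
(F) now also ready, so the ready set is {(F), (C), (B)}; (F) is listed later → (F).
Now (C) and (B) have their prerequisites met. (C) is listed later, so (C) next.
That leaves (B) as the only ready step → (B).
(H) and (A) are both available; (H) is listed later → (H).
(A) is the only step now ready → (A).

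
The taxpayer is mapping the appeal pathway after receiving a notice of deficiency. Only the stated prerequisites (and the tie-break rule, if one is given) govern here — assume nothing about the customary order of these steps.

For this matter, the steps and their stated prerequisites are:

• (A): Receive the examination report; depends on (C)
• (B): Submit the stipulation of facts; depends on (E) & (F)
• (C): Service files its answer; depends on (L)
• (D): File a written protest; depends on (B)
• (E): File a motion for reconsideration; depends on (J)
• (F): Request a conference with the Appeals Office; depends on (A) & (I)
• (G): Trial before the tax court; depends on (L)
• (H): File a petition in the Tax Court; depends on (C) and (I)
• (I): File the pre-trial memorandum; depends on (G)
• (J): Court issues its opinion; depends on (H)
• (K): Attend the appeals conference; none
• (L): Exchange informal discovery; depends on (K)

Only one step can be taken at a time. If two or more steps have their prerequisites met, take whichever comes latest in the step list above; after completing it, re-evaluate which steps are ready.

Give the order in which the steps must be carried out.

(K) → (L) → (G) → (I) → (C) → (H) → (J) → (E) → (A) → (F) → (B) → (D)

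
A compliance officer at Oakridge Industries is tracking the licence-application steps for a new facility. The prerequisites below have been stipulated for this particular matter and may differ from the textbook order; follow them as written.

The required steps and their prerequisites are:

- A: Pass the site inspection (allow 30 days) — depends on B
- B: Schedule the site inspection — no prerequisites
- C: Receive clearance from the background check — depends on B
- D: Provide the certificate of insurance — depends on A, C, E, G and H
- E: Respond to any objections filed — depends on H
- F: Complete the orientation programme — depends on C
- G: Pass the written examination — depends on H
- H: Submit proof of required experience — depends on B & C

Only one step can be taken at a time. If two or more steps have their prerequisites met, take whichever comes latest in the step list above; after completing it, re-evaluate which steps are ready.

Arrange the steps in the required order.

B, C, H, G, F, E, A, D

B has no prerequisites → B first.
C and A are both available; C is listed later → C.
Ready: H, F and A. H is listed later → H.
Now G, F, E and A have their prerequisites met. G is listed later, so G next.
Now F, E and A have their prerequisites met. F is listed later, so F next.
Now E and A have their prerequisites met. E is listed later, so E next.
A is the only step now ready → A.
That leaves D as the only ready step → D.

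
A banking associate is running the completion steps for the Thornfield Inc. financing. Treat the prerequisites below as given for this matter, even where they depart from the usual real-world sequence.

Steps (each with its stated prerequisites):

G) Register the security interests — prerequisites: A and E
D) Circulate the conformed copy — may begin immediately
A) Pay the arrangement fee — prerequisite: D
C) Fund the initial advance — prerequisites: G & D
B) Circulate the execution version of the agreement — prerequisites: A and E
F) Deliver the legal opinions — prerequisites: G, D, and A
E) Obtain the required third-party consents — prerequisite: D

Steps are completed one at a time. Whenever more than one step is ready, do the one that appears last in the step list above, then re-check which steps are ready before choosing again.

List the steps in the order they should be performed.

D, E, A, B, G, F, C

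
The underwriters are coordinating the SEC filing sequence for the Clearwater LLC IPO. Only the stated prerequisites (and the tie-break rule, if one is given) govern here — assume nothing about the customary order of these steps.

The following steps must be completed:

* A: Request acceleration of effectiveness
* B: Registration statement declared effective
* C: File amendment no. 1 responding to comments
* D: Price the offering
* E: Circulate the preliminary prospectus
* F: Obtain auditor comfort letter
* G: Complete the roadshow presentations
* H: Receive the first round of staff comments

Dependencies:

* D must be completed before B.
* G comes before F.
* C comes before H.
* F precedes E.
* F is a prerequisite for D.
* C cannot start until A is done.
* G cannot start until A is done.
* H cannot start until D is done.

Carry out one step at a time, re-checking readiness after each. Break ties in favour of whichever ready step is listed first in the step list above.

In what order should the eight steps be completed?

A is the only step with nothing outstanding, so it goes first.
C and G are both available; C is listed earlier → C.
G needed A, now all done → G.
F needed G, now all done → F.
Now D and E have their prerequisites met. D is listed earlier, so D next.
B and H now also ready, so the ready set is {B, E, H}; B is listed earlier → B.
Now E and H have their prerequisites met. E is listed earlier, so E next.
Next only H has its prerequisites met → H.

A, C, G, F, D, B, E, H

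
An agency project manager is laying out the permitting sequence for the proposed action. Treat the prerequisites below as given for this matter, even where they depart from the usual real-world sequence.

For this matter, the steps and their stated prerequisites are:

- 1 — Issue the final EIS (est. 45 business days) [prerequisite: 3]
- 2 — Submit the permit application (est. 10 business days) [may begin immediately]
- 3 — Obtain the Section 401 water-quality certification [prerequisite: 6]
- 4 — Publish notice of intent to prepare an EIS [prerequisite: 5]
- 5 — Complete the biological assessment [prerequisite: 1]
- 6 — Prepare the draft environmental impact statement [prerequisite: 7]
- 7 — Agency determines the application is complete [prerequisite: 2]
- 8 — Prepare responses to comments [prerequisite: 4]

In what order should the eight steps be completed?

2 → 7 → 6 → 3 → 1 → 5 → 4 → 8

2 is the only step with nothing outstanding, so it goes first.
7 needed 2, now all done → 7.
Next only 6 has its prerequisites met → 6.
3 needed 6, now all done → 3.
Next only 1 has its prerequisites met → 1.
5 needed 1, now all done → 5.
4 needed 5, now all done → 4.
8 needed 4, now all done → 8.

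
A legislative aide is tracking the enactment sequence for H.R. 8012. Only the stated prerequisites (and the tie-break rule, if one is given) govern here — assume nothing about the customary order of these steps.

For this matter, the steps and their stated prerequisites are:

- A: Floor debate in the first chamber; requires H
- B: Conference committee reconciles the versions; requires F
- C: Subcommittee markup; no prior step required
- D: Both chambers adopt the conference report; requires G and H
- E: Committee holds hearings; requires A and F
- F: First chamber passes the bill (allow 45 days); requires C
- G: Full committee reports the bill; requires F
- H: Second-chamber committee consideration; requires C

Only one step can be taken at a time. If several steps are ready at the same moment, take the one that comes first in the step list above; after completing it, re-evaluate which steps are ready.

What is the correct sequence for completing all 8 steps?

C, F, B, G, H, A, D, E

Only C has no prerequisites, so it is first.
F and H are both available; F is listed earlier → F.
B and G now also ready, so the ready set is {B, G, H}; B is listed earlier → B.
G and H are both available; G is listed earlier → G.
Next only H has its prerequisites met → H.
Ready: A and D. A is listed earlier → A.
E now also ready, so the ready set is {D, E}; D is listed earlier → D.
E is the only step now ready → E.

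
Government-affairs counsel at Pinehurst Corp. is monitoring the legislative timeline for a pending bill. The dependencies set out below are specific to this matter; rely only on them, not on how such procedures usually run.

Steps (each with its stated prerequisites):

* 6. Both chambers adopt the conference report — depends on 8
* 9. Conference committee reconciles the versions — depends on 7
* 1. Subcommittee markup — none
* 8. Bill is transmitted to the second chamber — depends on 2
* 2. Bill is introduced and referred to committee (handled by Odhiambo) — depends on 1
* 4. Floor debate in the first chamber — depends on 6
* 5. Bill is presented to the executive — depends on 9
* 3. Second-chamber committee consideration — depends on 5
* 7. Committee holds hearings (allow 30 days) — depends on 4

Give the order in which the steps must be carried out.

Only 1 has no prerequisites, so it is first.
Next only 2 has its prerequisites met → 2.
8 needed 2, now all done → 8.
6 needed 8, now all done → 6.
4 needed 6, now all done → 4.
7 needed 4, now all done → 7.
9 needed 7, now all done → 9.
That leaves 5 as the only ready step → 5.
3 needed 5, now all done → 3.

1 2 8 6 4 7 9 5 3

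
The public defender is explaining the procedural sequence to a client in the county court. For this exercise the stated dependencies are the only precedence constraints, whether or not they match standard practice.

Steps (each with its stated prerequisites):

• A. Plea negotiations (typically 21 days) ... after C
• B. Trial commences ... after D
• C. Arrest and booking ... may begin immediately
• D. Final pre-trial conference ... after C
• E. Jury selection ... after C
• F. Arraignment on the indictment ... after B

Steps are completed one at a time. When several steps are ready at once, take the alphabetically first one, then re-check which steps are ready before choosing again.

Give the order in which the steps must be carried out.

C is the only step with nothing outstanding, so it goes first.
Ready: A, D and E. A has the earlier label → A.
Ready: D and E. D has the earlier label → D.
Now B and E have their prerequisites met. B has the earlier label, so B next.
Now E and F have their prerequisites met. E has the earlier label, so E next.
F needed B, now all done → F.

C A D B E F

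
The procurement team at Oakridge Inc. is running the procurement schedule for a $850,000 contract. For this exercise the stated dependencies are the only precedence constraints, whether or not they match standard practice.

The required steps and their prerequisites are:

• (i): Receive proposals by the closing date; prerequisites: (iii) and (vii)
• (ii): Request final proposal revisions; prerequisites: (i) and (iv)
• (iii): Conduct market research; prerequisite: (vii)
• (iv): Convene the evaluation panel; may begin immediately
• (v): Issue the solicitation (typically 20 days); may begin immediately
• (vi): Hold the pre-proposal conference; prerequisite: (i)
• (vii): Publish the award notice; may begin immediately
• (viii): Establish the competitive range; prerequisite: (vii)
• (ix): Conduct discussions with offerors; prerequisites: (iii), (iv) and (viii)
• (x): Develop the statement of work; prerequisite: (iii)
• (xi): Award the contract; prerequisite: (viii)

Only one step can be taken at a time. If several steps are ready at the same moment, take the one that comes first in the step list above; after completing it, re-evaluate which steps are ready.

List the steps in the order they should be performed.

(iv), (v), (vii), (iii), (i), (ii), (vi), (viii), (ix), (x), (xi)

(iv), (v) and (vii) have no prerequisites; (iv) is listed earlier, so (iv) is first.
Ready: (v) and (vii). (v) is listed earlier → (v).
Next only (vii) has its prerequisites met → (vii).
Now (iii) and (viii) have their prerequisites met. (iii) is listed earlier, so (iii) next.
Now (i), (viii) and (x) have their prerequisites met. (i) is listed earlier, so (i) next.
Now (ii), (vi), (viii) and (x) have their prerequisites met. (ii) is listed earlier, so (ii) next.
Ready: (vi), (viii) and (x). (vi) is listed earlier → (vi).
(viii) and (x) are both available; (viii) is listed earlier → (viii).
Ready: (ix), (x) and (xi). (ix) is listed earlier → (ix).
(x) and (xi) are both available; (x) is listed earlier → (x).
(xi) is the only step now ready → (xi).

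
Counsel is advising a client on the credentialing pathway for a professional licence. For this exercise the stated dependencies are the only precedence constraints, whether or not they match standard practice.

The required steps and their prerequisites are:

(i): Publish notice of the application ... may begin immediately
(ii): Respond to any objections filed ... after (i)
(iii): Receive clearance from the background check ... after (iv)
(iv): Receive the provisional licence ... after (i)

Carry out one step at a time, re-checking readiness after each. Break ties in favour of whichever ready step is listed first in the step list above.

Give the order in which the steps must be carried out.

(i), (ii), (iv), (iii)

Only (i) has no prerequisites, so it is first.
Ready: (ii) and (iv). (ii) is listed earlier → (ii).
That leaves (iv) as the only ready step → (iv).
That leaves (iii) as the only ready step → (iii).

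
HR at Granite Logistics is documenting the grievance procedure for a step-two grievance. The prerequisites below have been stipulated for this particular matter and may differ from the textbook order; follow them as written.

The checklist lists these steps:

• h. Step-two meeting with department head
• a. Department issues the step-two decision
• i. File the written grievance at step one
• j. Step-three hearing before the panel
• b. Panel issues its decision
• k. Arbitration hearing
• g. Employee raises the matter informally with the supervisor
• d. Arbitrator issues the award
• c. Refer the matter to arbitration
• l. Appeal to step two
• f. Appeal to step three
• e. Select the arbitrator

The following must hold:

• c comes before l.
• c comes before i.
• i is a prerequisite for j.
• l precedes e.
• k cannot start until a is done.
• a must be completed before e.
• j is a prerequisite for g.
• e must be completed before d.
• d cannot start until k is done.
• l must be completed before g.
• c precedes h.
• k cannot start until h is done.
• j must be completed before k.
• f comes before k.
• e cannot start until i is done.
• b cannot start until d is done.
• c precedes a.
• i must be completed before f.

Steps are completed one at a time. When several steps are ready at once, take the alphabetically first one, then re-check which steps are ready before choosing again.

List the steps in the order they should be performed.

c, a, h, i, f, j, k, l, e, d, b, g

c has no prerequisites → c first.
Ready: a, h, i and l. a has the earlier label → a.
Ready: h, i and l. h has the earlier label → h.
i and l are both available; i has the earlier label → i.
f, j and l are all available; f has the earlier label → f.
Now j and l have their prerequisites met. j has the earlier label, so j next.
Now k and l have their prerequisites met. k has the earlier label, so k next.
That leaves l as the only ready step → l.
Ready: e and g. e has the earlier label → e.
Ready: d and g. d has the earlier label → d.
b now also ready, so the ready set is {b, g}; b has the earlier label → b.
Next only g has its prerequisites met → g.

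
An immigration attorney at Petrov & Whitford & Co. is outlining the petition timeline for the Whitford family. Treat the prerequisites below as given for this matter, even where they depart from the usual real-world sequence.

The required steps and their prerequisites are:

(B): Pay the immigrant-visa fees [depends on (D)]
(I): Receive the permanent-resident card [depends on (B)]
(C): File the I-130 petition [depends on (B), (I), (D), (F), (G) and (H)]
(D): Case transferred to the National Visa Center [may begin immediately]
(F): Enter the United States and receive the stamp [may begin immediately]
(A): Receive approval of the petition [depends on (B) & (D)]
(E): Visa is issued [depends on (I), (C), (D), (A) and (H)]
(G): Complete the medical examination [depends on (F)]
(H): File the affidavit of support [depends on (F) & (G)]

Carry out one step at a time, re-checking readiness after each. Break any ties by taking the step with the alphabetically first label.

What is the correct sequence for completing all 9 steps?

(D), (B), (A), (F), (G), (H), (I), (C), (E)

(D) and (F) have no prerequisites; (D) has the earlier label, so (D) is first.
(B) now also ready, so the ready set is {(B), (F)}; (B) has the earlier label → (B).
Ready: (A), (F) and (I). (A) has the earlier label → (A).
Ready: (F) and (I). (F) has the earlier label → (F).
(G) now also ready, so the ready set is {(G), (I)}; (G) has the earlier label → (G).
(H) and (I) are both available; (H) has the earlier label → (H).
That leaves (I) as the only ready step → (I).
(C) needed (B), (D), (F), (G), (H) and (I), now all done → (C).
Next only (E) has its prerequisites met → (E).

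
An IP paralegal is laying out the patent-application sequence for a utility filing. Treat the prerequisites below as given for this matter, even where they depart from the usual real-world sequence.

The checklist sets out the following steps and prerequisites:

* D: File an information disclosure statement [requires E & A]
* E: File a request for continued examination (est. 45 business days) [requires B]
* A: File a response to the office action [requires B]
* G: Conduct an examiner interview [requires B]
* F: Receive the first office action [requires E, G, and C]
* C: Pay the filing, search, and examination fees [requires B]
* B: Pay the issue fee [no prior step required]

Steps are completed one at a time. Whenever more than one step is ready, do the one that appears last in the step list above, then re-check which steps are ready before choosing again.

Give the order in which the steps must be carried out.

Only B has no prerequisites, so it is first.
Now C, G, A and E have their prerequisites met. C is listed later, so C next.
G, A and E are all available; G is listed later → G.
Ready: A and E. A is listed later → A.
E is the only step now ready → E.
Ready: F and D. F is listed later → F.
That leaves D as the only ready step → D.

B, C, G, A, E, F, D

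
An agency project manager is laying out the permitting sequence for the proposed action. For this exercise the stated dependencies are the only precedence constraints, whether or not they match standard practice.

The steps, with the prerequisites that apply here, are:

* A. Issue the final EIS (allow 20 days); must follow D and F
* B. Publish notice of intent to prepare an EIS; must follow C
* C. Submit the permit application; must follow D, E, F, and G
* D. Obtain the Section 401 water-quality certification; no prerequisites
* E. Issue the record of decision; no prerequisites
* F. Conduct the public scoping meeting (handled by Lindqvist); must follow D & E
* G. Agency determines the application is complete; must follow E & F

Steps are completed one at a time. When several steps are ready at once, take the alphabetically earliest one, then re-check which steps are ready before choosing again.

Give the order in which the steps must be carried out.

D → E → F → A → G → C → B

Nothing is required for D and E. D has the earlier label → D first.
E is the only step now ready → E.
Next only F has its prerequisites met → F.
A and G are both available; A has the earlier label → A.
G is the only step now ready → G.
C needed D, E, F and G, now all done → C.
B needed C, now all done → B.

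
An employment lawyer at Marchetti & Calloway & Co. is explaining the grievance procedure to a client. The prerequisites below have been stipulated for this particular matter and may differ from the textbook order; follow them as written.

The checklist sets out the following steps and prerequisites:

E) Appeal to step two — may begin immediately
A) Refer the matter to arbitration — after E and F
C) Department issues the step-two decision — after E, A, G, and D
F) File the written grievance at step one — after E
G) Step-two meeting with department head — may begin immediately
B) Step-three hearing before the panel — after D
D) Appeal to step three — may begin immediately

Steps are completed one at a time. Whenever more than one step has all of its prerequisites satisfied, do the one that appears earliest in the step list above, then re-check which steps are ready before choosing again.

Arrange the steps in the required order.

Nothing is required for E, G and D. E is listed earlier → E first.
F, G and D are all available; F is listed earlier → F.
Now A, G and D have their prerequisites met. A is listed earlier, so A next.
Now G and D have their prerequisites met. G is listed earlier, so G next.
That leaves D as the only ready step → D.
Ready: C and B. C is listed earlier → C.
B is the only step now ready → B.

E F A G D C B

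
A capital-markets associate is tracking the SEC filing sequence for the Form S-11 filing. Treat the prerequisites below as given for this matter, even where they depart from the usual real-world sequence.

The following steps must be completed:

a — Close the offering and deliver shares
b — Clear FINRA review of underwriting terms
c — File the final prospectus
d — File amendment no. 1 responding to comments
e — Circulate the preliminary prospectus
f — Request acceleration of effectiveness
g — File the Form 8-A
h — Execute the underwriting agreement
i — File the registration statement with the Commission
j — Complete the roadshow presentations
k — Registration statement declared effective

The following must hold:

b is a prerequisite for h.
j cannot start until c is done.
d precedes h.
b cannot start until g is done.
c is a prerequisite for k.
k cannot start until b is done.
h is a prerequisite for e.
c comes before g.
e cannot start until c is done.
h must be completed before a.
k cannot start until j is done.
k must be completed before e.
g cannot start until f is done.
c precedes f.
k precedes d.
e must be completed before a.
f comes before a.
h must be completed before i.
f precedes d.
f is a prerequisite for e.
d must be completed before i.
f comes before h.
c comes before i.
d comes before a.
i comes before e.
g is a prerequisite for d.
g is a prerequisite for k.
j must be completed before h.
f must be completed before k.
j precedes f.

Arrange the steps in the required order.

c is the only step with nothing outstanding, so it goes first.
Next only j has its prerequisites met → j.
That leaves f as the only ready step → f.
g needed c and f, now all done → g.
b needed g, now all done → b.
That leaves k as the only ready step → k.
Next only d has its prerequisites met → d.
h is the only step now ready → h.
That leaves i as the only ready step → i.
Next only e has its prerequisites met → e.
a is the only step now ready → a.

c → j → f → g → b → k → d → h → i → e → a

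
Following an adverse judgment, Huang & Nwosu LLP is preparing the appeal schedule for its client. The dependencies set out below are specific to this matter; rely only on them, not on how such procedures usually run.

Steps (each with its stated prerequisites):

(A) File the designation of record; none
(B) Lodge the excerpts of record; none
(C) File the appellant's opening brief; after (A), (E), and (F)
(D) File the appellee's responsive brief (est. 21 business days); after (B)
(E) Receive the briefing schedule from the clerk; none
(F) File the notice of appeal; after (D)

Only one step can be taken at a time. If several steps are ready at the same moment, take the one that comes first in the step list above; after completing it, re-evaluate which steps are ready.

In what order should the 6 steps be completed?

Nothing is required for (A), (B) and (E). (A) is listed earlier → (A) first.
Ready: (B) and (E). (B) is listed earlier → (B).
(D) now also ready, so the ready set is {(D), (E)}; (D) is listed earlier → (D).
(F) now also ready, so the ready set is {(E), (F)}; (E) is listed earlier → (E).
Next only (F) has its prerequisites met → (F).
That leaves (C) as the only ready step → (C).

(A), (B), (D), (E), (F), (C)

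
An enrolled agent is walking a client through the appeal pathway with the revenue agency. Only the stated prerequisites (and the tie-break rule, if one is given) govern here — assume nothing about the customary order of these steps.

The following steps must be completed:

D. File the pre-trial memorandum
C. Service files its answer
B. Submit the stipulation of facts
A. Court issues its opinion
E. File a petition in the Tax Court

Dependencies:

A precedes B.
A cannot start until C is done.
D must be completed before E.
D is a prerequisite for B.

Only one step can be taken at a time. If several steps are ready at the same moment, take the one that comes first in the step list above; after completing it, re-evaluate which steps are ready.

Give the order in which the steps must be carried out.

D, C, A, B, E

Nothing is required for D and C. D is listed earlier → D first.
Now C and E have their prerequisites met. C is listed earlier, so C next.
A now also ready, so the ready set is {A, E}; A is listed earlier → A.
B and E are both available; B is listed earlier → B.
E is the only step now ready → E.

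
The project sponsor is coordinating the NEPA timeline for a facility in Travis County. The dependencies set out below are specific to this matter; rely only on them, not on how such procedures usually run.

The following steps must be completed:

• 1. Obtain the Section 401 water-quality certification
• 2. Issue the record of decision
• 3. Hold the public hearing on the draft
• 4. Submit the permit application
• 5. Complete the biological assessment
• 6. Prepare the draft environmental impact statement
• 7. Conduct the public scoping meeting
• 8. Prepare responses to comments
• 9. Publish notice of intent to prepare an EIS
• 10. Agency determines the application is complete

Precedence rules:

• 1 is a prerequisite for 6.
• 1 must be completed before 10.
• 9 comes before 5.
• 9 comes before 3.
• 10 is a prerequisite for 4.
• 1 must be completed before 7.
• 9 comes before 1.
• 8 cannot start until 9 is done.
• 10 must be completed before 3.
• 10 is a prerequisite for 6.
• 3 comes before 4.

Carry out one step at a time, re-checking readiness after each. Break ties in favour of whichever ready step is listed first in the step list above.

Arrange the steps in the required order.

2 → 9 → 1 → 5 → 7 → 8 → 10 → 3 → 4 → 6

2 and 9 have no prerequisites; 2 is listed earlier, so 2 is first.
Next only 9 has its prerequisites met → 9.
Now 1, 5 and 8 have their prerequisites met. 1 is listed earlier, so 1 next.
7 and 10 now also ready, so the ready set is {5, 7, 8, 10}; 5 is listed earlier → 5.
7, 8 and 10 are all available; 7 is listed earlier → 7.
8 and 10 are both available; 8 is listed earlier → 8.
10 needed 1, now all done → 10.
Ready: 3 and 6. 3 is listed earlier → 3.
4 now also ready, so the ready set is {4, 6}; 4 is listed earlier → 4.
6 needed 1 and 10, now all done → 6.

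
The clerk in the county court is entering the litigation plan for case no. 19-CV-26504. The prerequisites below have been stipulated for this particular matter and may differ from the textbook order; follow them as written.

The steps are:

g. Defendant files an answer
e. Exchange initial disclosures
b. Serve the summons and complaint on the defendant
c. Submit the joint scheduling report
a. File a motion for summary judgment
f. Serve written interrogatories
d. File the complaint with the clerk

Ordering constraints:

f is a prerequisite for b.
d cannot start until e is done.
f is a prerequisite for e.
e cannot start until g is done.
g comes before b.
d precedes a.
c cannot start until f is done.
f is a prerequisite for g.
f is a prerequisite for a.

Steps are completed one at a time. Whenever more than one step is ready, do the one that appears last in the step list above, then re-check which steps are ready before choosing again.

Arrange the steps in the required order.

f c g b e d a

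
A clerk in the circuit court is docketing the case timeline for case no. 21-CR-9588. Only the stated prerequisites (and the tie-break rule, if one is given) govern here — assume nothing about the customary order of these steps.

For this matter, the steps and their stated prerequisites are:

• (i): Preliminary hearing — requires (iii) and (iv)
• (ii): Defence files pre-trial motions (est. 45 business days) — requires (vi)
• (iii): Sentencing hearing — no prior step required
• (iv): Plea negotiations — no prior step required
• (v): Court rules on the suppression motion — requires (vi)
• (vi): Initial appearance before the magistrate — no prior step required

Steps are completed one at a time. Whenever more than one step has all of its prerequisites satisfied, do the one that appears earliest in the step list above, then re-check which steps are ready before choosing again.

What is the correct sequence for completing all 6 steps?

(iii) → (iv) → (i) → (vi) → (ii) → (v)

(iii), (iv) and (vi) have no prerequisites; (iii) is listed earlier, so (iii) is first.
Now (iv) and (vi) have their prerequisites met. (iv) is listed earlier, so (iv) next.
(i) now also ready, so the ready set is {(i), (vi)}; (i) is listed earlier → (i).
That leaves (vi) as the only ready step → (vi).
Now (ii) and (v) have their prerequisites met. (ii) is listed earlier, so (ii) next.
(v) needed (vi), now all done → (v).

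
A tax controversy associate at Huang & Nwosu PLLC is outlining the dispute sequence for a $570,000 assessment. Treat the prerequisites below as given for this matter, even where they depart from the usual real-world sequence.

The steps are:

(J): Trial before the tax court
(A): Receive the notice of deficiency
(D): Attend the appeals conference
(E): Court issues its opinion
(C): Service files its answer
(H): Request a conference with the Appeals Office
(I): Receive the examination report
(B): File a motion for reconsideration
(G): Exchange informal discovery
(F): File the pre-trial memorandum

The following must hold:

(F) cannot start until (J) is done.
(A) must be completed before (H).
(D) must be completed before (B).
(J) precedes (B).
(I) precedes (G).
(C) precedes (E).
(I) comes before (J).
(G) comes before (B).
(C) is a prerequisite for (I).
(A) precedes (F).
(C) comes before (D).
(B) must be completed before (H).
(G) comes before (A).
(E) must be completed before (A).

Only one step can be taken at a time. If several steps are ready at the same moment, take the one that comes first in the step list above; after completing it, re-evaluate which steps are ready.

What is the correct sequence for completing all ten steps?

(C) has no prerequisites → (C) first.
Now (D), (E) and (I) have their prerequisites met. (D) is listed earlier, so (D) next.
(E) and (I) are both available; (E) is listed earlier → (E).
(I) needed (C), now all done → (I).
Now (J) and (G) have their prerequisites met. (J) is listed earlier, so (J) next.
(G) is the only step now ready → (G).
(A) and (B) are both available; (A) is listed earlier → (A).
(F) now also ready, so the ready set is {(B), (F)}; (B) is listed earlier → (B).
(H) and (F) are both available; (H) is listed earlier → (H).
Next only (F) has its prerequisites met → (F).

(C), (D), (E), (I), (J), (G), (A), (B), (H), (F)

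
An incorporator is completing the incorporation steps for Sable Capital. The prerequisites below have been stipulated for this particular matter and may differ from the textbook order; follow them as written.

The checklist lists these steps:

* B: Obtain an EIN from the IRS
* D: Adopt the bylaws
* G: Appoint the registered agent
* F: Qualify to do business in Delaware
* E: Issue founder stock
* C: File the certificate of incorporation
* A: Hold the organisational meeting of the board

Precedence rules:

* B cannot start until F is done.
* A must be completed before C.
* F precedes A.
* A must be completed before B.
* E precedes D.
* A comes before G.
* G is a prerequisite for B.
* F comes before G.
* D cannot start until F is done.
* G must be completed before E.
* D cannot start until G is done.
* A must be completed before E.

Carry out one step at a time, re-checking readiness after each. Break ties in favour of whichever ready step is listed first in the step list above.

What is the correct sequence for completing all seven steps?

F → A → G → B → E → D → C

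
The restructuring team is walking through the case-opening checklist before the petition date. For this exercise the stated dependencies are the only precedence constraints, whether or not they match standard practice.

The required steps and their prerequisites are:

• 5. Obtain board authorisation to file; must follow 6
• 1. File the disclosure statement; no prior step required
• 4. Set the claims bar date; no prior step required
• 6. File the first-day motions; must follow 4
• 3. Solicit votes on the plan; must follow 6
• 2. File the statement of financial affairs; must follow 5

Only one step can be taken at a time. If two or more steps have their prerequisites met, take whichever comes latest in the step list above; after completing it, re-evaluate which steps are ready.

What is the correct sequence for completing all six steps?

Nothing is required for 4 and 1. 4 is listed later → 4 first.
6 now also ready, so the ready set is {6, 1}; 6 is listed later → 6.
3 and 5 now also ready, so the ready set is {3, 1, 5}; 3 is listed later → 3.
Ready: 1 and 5. 1 is listed later → 1.
5 is the only step now ready → 5.
That leaves 2 as the only ready step → 2.

4, 6, 3, 1, 5, 2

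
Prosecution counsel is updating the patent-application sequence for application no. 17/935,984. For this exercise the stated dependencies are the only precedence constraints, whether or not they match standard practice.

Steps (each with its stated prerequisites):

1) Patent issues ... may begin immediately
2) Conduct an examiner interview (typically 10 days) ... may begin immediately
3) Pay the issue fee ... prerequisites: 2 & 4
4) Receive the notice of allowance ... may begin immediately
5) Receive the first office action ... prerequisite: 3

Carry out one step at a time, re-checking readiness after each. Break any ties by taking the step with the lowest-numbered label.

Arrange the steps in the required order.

1, 2, 4, 3, 5

Nothing is required for 1, 2 and 4. 1 has the earlier label → 1 first.
Ready: 2 and 4. 2 has the earlier label → 2.
4 is the only step now ready → 4.
3 needed 2 and 4, now all done → 3.
Next only 5 has its prerequisites met → 5.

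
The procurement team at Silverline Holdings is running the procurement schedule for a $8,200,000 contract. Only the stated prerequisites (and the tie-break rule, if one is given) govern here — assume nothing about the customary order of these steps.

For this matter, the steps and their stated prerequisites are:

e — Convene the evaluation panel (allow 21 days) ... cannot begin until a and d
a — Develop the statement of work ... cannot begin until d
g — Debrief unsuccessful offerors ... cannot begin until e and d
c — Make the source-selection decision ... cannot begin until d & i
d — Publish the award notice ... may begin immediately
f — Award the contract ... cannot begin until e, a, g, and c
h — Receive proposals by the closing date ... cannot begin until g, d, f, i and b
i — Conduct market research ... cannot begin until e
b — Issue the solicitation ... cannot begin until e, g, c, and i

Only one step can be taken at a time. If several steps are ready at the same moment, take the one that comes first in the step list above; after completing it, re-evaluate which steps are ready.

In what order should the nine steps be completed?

d, a, e, g, i, c, f, b, h

Only d has no prerequisites, so it is first.
a is the only step now ready → a.
That leaves e as the only ready step → e.
Now g and i have their prerequisites met. g is listed earlier, so g next.
i needed e, now all done → i.
c needed d and i, now all done → c.
Now f and b have their prerequisites met. f is listed earlier, so f next.
b needed e, g, c and i, now all done → b.
h is the only step now ready → h.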